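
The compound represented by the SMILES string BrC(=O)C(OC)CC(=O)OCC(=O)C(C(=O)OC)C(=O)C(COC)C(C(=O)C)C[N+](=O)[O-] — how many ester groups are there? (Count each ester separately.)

Working along the chain:
  BrCO: –C(=O)Br: carbonyl C bonded to C and to a halogen → acyl halide (not alkyl halide).
  CH(OCH3): pendant –OCH3: C–O–C with sp³ C, no adjacent C=O → ether.
  CH2COOCH2: –C(=O)–O–C with C on the carbonyl side → ester.
  CO: –C(=O)– with carbon on both sides → ketone.
  CH(COOCH3): pendant –COOCH3: carbonyl C bonded to C and –OCH3 → ester.
  CO: –C(=O)– with carbon on both sides → ketone.
  CH(CH2OCH3): pendant –CH2OCH3: C–O–C linkage → ether.
  CH(COCH3): pendant –COCH3: carbonyl C bonded to two carbons → ketone.
  CH2NO2: –NO2 on carbon → nitro group.
Ester appears at: CH2COOCH2, CH(COOCH3) → 2.

2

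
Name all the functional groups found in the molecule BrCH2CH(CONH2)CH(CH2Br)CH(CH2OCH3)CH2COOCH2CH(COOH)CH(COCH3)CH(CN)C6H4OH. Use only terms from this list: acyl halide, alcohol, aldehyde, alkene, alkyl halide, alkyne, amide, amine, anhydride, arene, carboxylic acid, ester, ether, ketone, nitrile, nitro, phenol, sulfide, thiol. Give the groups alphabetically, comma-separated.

Reading the structure from left to right:
  BrCH2: halogen on an sp³ carbon → alkyl halide.
  CH(CONH2): pendant –CONH2: carbonyl C bonded to C and N → amide.
  CH(CH2Br): pendant –CH2X: halogen on sp³ carbon → alkyl halide.
  CH(CH2OCH3): pendant –CH2OCH3: C–O–C linkage → ether.
  CH2COOCH2: –C(=O)–O–C with C on the carbonyl side → ester.
  CH(COOH): pendant –COOH: carbonyl C bonded to C and –OH → carboxylic acid.
  CH(COCH3): pendant –COCH3: carbonyl C bonded to two carbons → ketone.
  CH(CN): pendant –C≡N: nitrile.
  C6H4OH: –OH attached directly to an aromatic ring → phenol (not alcohol); the ring itself is an arene.

alkyl halide, amide, arene, carboxylic acid, ester, ether, ketone, nitrile, phenol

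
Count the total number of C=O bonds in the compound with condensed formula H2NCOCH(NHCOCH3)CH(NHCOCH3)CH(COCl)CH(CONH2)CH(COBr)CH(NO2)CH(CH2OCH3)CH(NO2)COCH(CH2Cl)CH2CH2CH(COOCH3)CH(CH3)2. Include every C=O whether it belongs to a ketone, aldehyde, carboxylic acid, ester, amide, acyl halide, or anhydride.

H2NCO: amide, 1 C=O (running total 1).
CH(NHCOCH3): amide, 1 C=O (running total 2).
CH(NHCOCH3): amide, 1 C=O (running total 3).
CH(COCl): acyl halide, 1 C=O (running total 4).
CH(CONH2): amide, 1 C=O (running total 5).
CH(COBr): acyl halide, 1 C=O (running total 6).
CO: ketone, 1 C=O (running total 7).
CH(COOCH3): ester, 1 C=O (running total 8).

8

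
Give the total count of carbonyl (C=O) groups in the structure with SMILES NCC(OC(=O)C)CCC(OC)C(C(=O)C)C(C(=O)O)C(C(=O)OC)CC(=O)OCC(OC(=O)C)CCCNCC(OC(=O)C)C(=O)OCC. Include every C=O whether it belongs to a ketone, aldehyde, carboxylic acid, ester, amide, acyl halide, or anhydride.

CH(OCOCH3): ester, 1 C=O (running total 1).
CH(COCH3): ketone, 1 C=O (running total 2).
CH(COOH): carboxylic acid, 1 C=O (running total 3).
CH(COOCH3): ester, 1 C=O (running total 4).
CH2COOCH2: ester, 1 C=O (running total 5).
CH(OCOCH3): ester, 1 C=O (running total 6).
CH(OCOCH3): ester, 1 C=O (running total 7).
COOCH2CH3: ester, 1 C=O (running total 8).

8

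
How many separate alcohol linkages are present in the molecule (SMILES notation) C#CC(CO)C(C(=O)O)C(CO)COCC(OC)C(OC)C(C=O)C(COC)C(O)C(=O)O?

Working along the chain:
  HC≡C: C≡C triple bond → alkyne.
  CH(CH2OH): pendant –CH2OH on an sp³ backbone C → alcohol.
  CH(COOH): pendant –COOH: carbonyl C bonded to C and –OH → carboxylic acid.
  CH(CH2OH): pendant –CH2OH on an sp³ backbone C → alcohol.
  CH2OCH2: C–O–C with sp³ carbons on both sides and no adjacent C=O → ether.
  CH(OCH3): pendant –OCH3: C–O–C with sp³ C, no adjacent C=O → ether.
  CH(OCH3): pendant –OCH3: C–O–C with sp³ C, no adjacent C=O → ether.
  CH(CHO): pendant –CHO: carbonyl C bonded to C and H → aldehyde.
  CH(CH2OCH3): pendant –CH2OCH3: C–O–C linkage → ether.
  CH(OH): –OH on an sp³ carbon → alcohol (secondary).
  COOH: –COOH: carbonyl C bonded to –OH and C → carboxylic acid (the –OH is not a separate alcohol).
Alcohol appears at: CH(CH2OH), CH(CH2OH), CH(OH) → 3.

3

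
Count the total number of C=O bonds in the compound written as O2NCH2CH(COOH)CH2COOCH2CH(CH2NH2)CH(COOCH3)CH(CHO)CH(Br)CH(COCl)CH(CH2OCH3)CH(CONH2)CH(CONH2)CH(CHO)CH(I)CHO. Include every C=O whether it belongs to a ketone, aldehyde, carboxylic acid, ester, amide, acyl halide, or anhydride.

CH(COOH): carboxylic acid, 1 C=O (running total 1).
CH2COOCH2: ester, 1 C=O (running total 2).
CH(COOCH3): ester, 1 C=O (running total 3).
CH(CHO): aldehyde, 1 C=O (running total 4).
CH(COCl): acyl halide, 1 C=O (running total 5).
CH(CONH2): amide, 1 C=O (running total 6).
CH(CONH2): amide, 1 C=O (running total 7).
CH(CHO): aldehyde, 1 C=O (running total 8).
CHO: aldehyde, 1 C=O (running total 9).

9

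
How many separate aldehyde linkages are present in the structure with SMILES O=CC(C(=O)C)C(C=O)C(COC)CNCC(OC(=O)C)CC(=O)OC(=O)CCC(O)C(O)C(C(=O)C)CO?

2

Taking each segment in turn:
  OHC: terminal –CHO: carbonyl C bonded to H and C → aldehyde.
  CH(COCH3): pendant –COCH3: carbonyl C bonded to two carbons → ketone.
  CH(CHO): pendant –CHO: carbonyl C bonded to C and H → aldehyde.
  CH(CH2OCH3): pendant –CH2OCH3: C–O–C linkage → ether.
  CH2NHCH2: C–N–C with sp³ carbons and no adjacent C=O → amine (secondary).
  CH(OCOCH3): pendant –OC(=O)CH3: an acyloxy group → ester.
  CH2CO-O-COCH2: two acyl groups sharing one oxygen, –C(=O)–O–C(=O)– → anhydride.
  CH(OH): –OH on an sp³ carbon → alcohol (secondary).
  CH(OH): –OH on an sp³ carbon → alcohol (secondary).
  CH(COCH3): pendant –COCH3: carbonyl C bonded to two carbons → ketone.
  CH2OH: –OH on an sp³ carbon → alcohol.
Aldehyde appears at: OHC, CH(CHO) → 2.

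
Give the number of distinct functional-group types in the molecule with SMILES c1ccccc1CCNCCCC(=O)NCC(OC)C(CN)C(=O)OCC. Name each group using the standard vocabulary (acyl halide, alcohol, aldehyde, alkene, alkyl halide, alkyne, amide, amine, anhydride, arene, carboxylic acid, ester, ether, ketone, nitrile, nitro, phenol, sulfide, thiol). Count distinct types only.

C6H5– phenyl ring → arene.
C–N–C with sp³ carbons and no adjacent C=O → amine (secondary).
–C(=O)–N– linkage → amide (the N is not an amine).
pendant –OCH3: C–O–C with sp³ C, no adjacent C=O → ether.
pendant –CH2NH2: N on sp³ C, no adjacent C=O → amine.
–C(=O)OCH2CH3: carbonyl C bonded to C and to –OEt → ester.
Distinct types present: amide, amine, arene, ester, ether.

5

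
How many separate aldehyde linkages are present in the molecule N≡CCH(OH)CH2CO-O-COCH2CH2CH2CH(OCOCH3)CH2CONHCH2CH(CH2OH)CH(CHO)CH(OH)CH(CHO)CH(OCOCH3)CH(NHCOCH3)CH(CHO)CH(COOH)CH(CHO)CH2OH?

4

Taking each segment in turn:
  N≡C: N≡C–: carbon triple-bonded to nitrogen → nitrile.
  CH(OH): –OH on an sp³ carbon → alcohol (secondary).
  CH2CO-O-COCH2: two acyl groups sharing one oxygen, –C(=O)–O–C(=O)– → anhydride.
  CH(OCOCH3): pendant –OC(=O)CH3: an acyloxy group → ester.
  CH2CONHCH2: –C(=O)–N– linkage → amide (the N is not an amine).
  CH(CH2OH): pendant –CH2OH on an sp³ backbone C → alcohol.
  CH(CHO): pendant –CHO: carbonyl C bonded to C and H → aldehyde.
  CH(OH): –OH on an sp³ carbon → alcohol (secondary).
  CH(CHO): pendant –CHO: carbonyl C bonded to C and H → aldehyde.
  CH(OCOCH3): pendant –OC(=O)CH3: an acyloxy group → ester.
  CH(NHCOCH3): pendant –NHC(=O)CH3: N bonded to a carbonyl → amide (not amine).
  CH(CHO): pendant –CHO: carbonyl C bonded to C and H → aldehyde.
  CH(COOH): pendant –COOH: carbonyl C bonded to C and –OH → carboxylic acid.
  CH(CHO): pendant –CHO: carbonyl C bonded to C and H → aldehyde.
  CH2OH: –OH on an sp³ carbon → alcohol.
Aldehyde appears at: CH(CHO), CH(CHO), CH(CHO), CH(CHO) → 4.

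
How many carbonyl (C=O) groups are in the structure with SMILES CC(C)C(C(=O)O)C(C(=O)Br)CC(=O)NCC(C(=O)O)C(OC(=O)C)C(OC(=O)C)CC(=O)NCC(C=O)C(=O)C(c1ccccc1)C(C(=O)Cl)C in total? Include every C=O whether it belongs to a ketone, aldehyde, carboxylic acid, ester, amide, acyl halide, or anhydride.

10

CH(COOH): carboxylic acid, 1 C=O (running total 1).
CH(COBr): acyl halide, 1 C=O (running total 2).
CH2CONHCH2: amide, 1 C=O (running total 3).
CH(COOH): carboxylic acid, 1 C=O (running total 4).
CH(OCOCH3): ester, 1 C=O (running total 5).
CH(OCOCH3): ester, 1 C=O (running total 6).
CH2CONHCH2: amide, 1 C=O (running total 7).
CH(CHO): aldehyde, 1 C=O (running total 8).
CO: ketone, 1 C=O (running total 9).
CH(COCl): acyl halide, 1 C=O (running total 10).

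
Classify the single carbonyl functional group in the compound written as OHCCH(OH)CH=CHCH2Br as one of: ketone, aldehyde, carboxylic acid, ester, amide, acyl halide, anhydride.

aldehyde

The carbonyl is in the OHC segment: terminal –CHO: carbonyl C bonded to H and C → aldehyde.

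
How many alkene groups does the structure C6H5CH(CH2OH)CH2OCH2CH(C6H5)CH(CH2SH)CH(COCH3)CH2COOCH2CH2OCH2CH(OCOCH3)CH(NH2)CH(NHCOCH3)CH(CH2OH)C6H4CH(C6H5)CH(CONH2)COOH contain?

0

C6H5– phenyl ring → arene.
pendant –CH2OH on an sp³ backbone C → alcohol.
C–O–C with sp³ carbons on both sides and no adjacent C=O → ether.
pendant –C6H5: benzene ring → arene.
pendant –CH2SH → thiol.
pendant –COCH3: carbonyl C bonded to two carbons → ketone.
–C(=O)–O–C with C on the carbonyl side → ester.
C–O–C with sp³ carbons on both sides and no adjacent C=O → ether.
pendant –OC(=O)CH3: an acyloxy group → ester.
–NH2 on an sp³ carbon with no adjacent C=O → amine.
pendant –NHC(=O)CH3: N bonded to a carbonyl → amide (not amine).
pendant –CH2OH on an sp³ backbone C → alcohol.
para-disubstituted benzene ring → arene.
pendant –C6H5: benzene ring → arene.
pendant –CONH2: carbonyl C bonded to C and N → amide.
–COOH: carbonyl C bonded to –OH and C → carboxylic acid (the –OH is not a separate alcohol).
No segment is a alkene: C6H5 is arene, not alkene; CH(C6H5) is arene, not alkene; C6H4 is arene, not alkene. → 0.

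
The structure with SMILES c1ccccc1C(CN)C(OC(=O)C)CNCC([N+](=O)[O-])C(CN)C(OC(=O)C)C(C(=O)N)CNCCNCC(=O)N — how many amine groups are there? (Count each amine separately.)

Reading the structure from left to right:
  C6H5: C6H5– phenyl ring → arene.
  CH(CH2NH2): pendant –CH2NH2: N on sp³ C, no adjacent C=O → amine.
  CH(OCOCH3): pendant –OC(=O)CH3: an acyloxy group → ester.
  CH2NHCH2: C–N–C with sp³ carbons and no adjacent C=O → amine (secondary).
  CH(NO2): –NO2 on an sp³ carbon → nitro (the N=O is not a carbonyl).
  CH(CH2NH2): pendant –CH2NH2: N on sp³ C, no adjacent C=O → amine.
  CH(OCOCH3): pendant –OC(=O)CH3: an acyloxy group → ester.
  CH(CONH2): pendant –CONH2: carbonyl C bonded to C and N → amide.
  CH2NHCH2: C–N–C with sp³ carbons and no adjacent C=O → amine (secondary).
  CH2NHCH2: C–N–C with sp³ carbons and no adjacent C=O → amine (secondary).
  CONH2: –C(=O)NH2: carbonyl C bonded to C and to N → amide (the N is not a separate amine).
Amine appears at: CH(CH2NH2), CH2NHCH2, CH(CH2NH2), CH2NHCH2, CH2NHCH2 → 5.

5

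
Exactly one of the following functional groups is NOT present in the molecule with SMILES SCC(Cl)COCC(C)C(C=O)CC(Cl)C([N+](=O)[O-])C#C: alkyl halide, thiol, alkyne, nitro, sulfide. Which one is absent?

sulfide

thiol: present (HSCH2 — –SH on an sp³ carbon → thiol).
alkyne: present (C≡CH — C≡C triple bond → alkyne).
alkyl halide: present (CH(Cl) — halogen on an sp³ carbon → alkyl halide).
nitro: present (CH(NO2) — –NO2 on an sp³ carbon → nitro (the N=O is not a carbonyl)).
sulfide: no segment matches this pattern.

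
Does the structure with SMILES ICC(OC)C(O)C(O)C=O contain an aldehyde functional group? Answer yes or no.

Working along the chain:
  ICH2: halogen on an sp³ carbon → alkyl halide.
  CH(OCH3): pendant –OCH3: C–O–C with sp³ C, no adjacent C=O → ether.
  CH(OH): –OH on an sp³ carbon → alcohol (secondary).
  CH(OH): –OH on an sp³ carbon → alcohol (secondary).
  CHO: terminal –CHO: carbonyl C bonded to H and C → aldehyde.
The CHO segment supplies the aldehyde: terminal –CHO: carbonyl C bonded to H and C → aldehyde.

yes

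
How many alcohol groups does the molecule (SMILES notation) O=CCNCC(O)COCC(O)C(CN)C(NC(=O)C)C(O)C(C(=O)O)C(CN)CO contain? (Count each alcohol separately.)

4

Working along the chain:
  OHC: terminal –CHO: carbonyl C bonded to H and C → aldehyde.
  CH2NHCH2: C–N–C with sp³ carbons and no adjacent C=O → amine (secondary).
  CH(OH): –OH on an sp³ carbon → alcohol (secondary).
  CH2OCH2: C–O–C with sp³ carbons on both sides and no adjacent C=O → ether.
  CH(OH): –OH on an sp³ carbon → alcohol (secondary).
  CH(CH2NH2): pendant –CH2NH2: N on sp³ C, no adjacent C=O → amine.
  CH(NHCOCH3): pendant –NHC(=O)CH3: N bonded to a carbonyl → amide (not amine).
  CH(OH): –OH on an sp³ carbon → alcohol (secondary).
  CH(COOH): pendant –COOH: carbonyl C bonded to C and –OH → carboxylic acid.
  CH(CH2NH2): pendant –CH2NH2: N on sp³ C, no adjacent C=O → amine.
  CH2OH: –OH on an sp³ carbon → alcohol.
Alcohol appears at: CH(OH), CH(OH), CH(OH), CH2OH → 4.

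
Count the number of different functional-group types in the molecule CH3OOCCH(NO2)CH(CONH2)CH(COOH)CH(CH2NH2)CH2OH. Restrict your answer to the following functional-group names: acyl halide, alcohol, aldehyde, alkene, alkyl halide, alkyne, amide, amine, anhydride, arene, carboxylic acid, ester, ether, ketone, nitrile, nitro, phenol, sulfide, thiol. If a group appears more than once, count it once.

Working along the chain:
  CH3OOC: CH3O–C(=O)–: carbonyl C bonded to C and to –OCH3 → ester (not ketone + ether).
  CH(NO2): –NO2 on an sp³ carbon → nitro (the N=O is not a carbonyl).
  CH(CONH2): pendant –CONH2: carbonyl C bonded to C and N → amide.
  CH(COOH): pendant –COOH: carbonyl C bonded to C and –OH → carboxylic acid.
  CH(CH2NH2): pendant –CH2NH2: N on sp³ C, no adjacent C=O → amine.
  CH2OH: –OH on an sp³ carbon → alcohol.
Distinct types present: alcohol, amide, amine, carboxylic acid, ester, nitro.

6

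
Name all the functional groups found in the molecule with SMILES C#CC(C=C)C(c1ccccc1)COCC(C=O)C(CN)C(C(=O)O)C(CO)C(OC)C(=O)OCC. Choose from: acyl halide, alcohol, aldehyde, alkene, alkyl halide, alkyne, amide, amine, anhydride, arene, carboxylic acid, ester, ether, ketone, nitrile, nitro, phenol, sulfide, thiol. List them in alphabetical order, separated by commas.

alcohol, aldehyde, alkene, alkyne, amine, arene, carboxylic acid, ester, ether

Reading the structure from left to right:
  HC≡C: C≡C triple bond → alkyne.
  CH(CH=CH2): pendant –CH=CH2: C=C double bond → alkene.
  CH(C6H5): pendant –C6H5: benzene ring → arene.
  CH2OCH2: C–O–C with sp³ carbons on both sides and no adjacent C=O → ether.
  CH(CHO): pendant –CHO: carbonyl C bonded to C and H → aldehyde.
  CH(CH2NH2): pendant –CH2NH2: N on sp³ C, no adjacent C=O → amine.
  CH(COOH): pendant –COOH: carbonyl C bonded to C and –OH → carboxylic acid.
  CH(CH2OH): pendant –CH2OH on an sp³ backbone C → alcohol.
  CH(OCH3): pendant –OCH3: C–O–C with sp³ C, no adjacent C=O → ether.
  COOCH2CH3: –C(=O)OCH2CH3: carbonyl C bonded to C and to –OEt → ester.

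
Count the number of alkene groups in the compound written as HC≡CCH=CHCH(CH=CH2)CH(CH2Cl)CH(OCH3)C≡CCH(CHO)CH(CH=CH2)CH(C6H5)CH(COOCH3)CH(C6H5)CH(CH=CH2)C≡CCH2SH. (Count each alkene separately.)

C≡C triple bond → alkyne.
C=C double bond → alkene.
pendant –CH=CH2: C=C double bond → alkene.
pendant –CH2X: halogen on sp³ carbon → alkyl halide.
pendant –OCH3: C–O–C with sp³ C, no adjacent C=O → ether.
C≡C triple bond → alkyne.
pendant –CHO: carbonyl C bonded to C and H → aldehyde.
pendant –CH=CH2: C=C double bond → alkene.
pendant –C6H5: benzene ring → arene.
pendant –COOCH3: carbonyl C bonded to C and –OCH3 → ester.
pendant –C6H5: benzene ring → arene.
pendant –CH=CH2: C=C double bond → alkene.
C≡C triple bond → alkyne.
–SH on an sp³ carbon → thiol.
Alkene appears at: CH=CH, CH(CH=CH2), CH(CH=CH2), CH(CH=CH2) → 4.

4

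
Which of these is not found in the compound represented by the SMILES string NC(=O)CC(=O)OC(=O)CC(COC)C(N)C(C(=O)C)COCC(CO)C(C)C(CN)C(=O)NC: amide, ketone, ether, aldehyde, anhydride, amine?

ketone: present (CH(COCH3) — pendant –COCH3: carbonyl C bonded to two carbons → ketone).
amine: present (CH(NH2) — –NH2 on an sp³ carbon with no adjacent C=O → amine).
anhydride: present (CH2CO-O-COCH2 — two acyl groups sharing one oxygen, –C(=O)–O–C(=O)– → anhydride).
amide: present (H2NCO — –C(=O)NH2: carbonyl C bonded to C and to N → amide (the N is not a separate amine)).
ether: present (CH(CH2OCH3) — pendant –CH2OCH3: C–O–C linkage → ether).
aldehyde: absent. In CH(COCH3), the carbonyl carbon is bonded to two carbons, so it is a ketone, not an aldehyde.

aldehyde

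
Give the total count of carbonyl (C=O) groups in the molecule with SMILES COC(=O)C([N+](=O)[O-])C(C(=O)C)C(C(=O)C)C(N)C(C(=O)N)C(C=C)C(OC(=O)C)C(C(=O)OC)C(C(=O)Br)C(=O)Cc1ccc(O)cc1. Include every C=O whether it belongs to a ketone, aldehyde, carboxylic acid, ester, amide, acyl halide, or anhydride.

CH3OOC: ester, 1 C=O (running total 1).
CH(COCH3): ketone, 1 C=O (running total 2).
CH(COCH3): ketone, 1 C=O (running total 3).
CH(CONH2): amide, 1 C=O (running total 4).
CH(OCOCH3): ester, 1 C=O (running total 5).
CH(COOCH3): ester, 1 C=O (running total 6).
CH(COBr): acyl halide, 1 C=O (running total 7).
CO: ketone, 1 C=O (running total 8).

8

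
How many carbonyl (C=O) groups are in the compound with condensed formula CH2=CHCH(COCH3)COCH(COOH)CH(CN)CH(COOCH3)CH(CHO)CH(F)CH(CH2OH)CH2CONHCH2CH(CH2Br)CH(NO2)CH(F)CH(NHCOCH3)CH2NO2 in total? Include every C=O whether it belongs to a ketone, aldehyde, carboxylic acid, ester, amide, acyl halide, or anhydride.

7

CH(COCH3): ketone, 1 C=O (running total 1).
CO: ketone, 1 C=O (running total 2).
CH(COOH): carboxylic acid, 1 C=O (running total 3).
CH(COOCH3): ester, 1 C=O (running total 4).
CH(CHO): aldehyde, 1 C=O (running total 5).
CH2CONHCH2: amide, 1 C=O (running total 6).
CH(NHCOCH3): amide, 1 C=O (running total 7).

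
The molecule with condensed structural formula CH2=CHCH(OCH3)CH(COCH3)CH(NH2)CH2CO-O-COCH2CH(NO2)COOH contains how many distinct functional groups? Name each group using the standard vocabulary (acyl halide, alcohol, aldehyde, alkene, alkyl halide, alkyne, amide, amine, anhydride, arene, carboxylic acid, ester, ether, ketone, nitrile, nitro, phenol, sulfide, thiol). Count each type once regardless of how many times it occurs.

Working along the chain:
  CH2=CH: C=C double bond → alkene.
  CH(OCH3): pendant –OCH3: C–O–C with sp³ C, no adjacent C=O → ether.
  CH(COCH3): pendant –COCH3: carbonyl C bonded to two carbons → ketone.
  CH(NH2): –NH2 on an sp³ carbon with no adjacent C=O → amine.
  CH2CO-O-COCH2: two acyl groups sharing one oxygen, –C(=O)–O–C(=O)– → anhydride.
  CH(NO2): –NO2 on an sp³ carbon → nitro (the N=O is not a carbonyl).
  COOH: –COOH: carbonyl C bonded to –OH and C → carboxylic acid (the –OH is not a separate alcohol).
Distinct types present: alkene, amine, anhydride, carboxylic acid, ether, ketone, nitro.

7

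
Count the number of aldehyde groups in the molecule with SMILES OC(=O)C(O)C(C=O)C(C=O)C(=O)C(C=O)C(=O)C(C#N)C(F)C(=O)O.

3

Working along the chain:
  HOOC: –COOH: carbonyl C bonded to –OH and C → carboxylic acid (the –OH is not a separate alcohol).
  CH(OH): –OH on an sp³ carbon → alcohol (secondary).
  CH(CHO): pendant –CHO: carbonyl C bonded to C and H → aldehyde.
  CH(CHO): pendant –CHO: carbonyl C bonded to C and H → aldehyde.
  CO: –C(=O)– with carbon on both sides → ketone.
  CH(CHO): pendant –CHO: carbonyl C bonded to C and H → aldehyde.
  CO: –C(=O)– with carbon on both sides → ketone.
  CH(CN): pendant –C≡N: nitrile.
  CH(F): halogen on an sp³ carbon → alkyl halide.
  COOH: –COOH: carbonyl C bonded to –OH and C → carboxylic acid (the –OH is not a separate alcohol).
Aldehyde appears at: CH(CHO), CH(CHO), CH(CHO) → 3.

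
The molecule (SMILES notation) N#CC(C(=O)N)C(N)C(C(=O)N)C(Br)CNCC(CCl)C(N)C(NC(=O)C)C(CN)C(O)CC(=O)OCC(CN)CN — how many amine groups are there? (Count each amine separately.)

6

Reading the structure from left to right:
  N≡C: N≡C–: carbon triple-bonded to nitrogen → nitrile.
  CH(CONH2): pendant –CONH2: carbonyl C bonded to C and N → amide.
  CH(NH2): –NH2 on an sp³ carbon with no adjacent C=O → amine.
  CH(CONH2): pendant –CONH2: carbonyl C bonded to C and N → amide.
  CH(Br): halogen on an sp³ carbon → alkyl halide.
  CH2NHCH2: C–N–C with sp³ carbons and no adjacent C=O → amine (secondary).
  CH(CH2Cl): pendant –CH2X: halogen on sp³ carbon → alkyl halide.
  CH(NH2): –NH2 on an sp³ carbon with no adjacent C=O → amine.
  CH(NHCOCH3): pendant –NHC(=O)CH3: N bonded to a carbonyl → amide (not amine).
  CH(CH2NH2): pendant –CH2NH2: N on sp³ C, no adjacent C=O → amine.
  CH(OH): –OH on an sp³ carbon → alcohol (secondary).
  CH2COOCH2: –C(=O)–O–C with C on the carbonyl side → ester.
  CH(CH2NH2): pendant –CH2NH2: N on sp³ C, no adjacent C=O → amine.
  CH2NH2: –NH2 on an sp³ carbon with no adjacent C=O → amine.
Amine appears at: CH(NH2), CH2NHCH2, CH(NH2), CH(CH2NH2), CH(CH2NH2), CH2NH2 → 6.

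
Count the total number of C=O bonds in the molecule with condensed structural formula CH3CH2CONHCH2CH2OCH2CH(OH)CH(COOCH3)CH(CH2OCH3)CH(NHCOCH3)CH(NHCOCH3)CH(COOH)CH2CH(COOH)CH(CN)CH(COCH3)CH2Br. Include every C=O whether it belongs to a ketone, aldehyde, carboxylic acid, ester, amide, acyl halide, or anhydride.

CH2CONHCH2: amide, 1 C=O (running total 1).
CH(COOCH3): ester, 1 C=O (running total 2).
CH(NHCOCH3): amide, 1 C=O (running total 3).
CH(NHCOCH3): amide, 1 C=O (running total 4).
CH(COOH): carboxylic acid, 1 C=O (running total 5).
CH(COOH): carboxylic acid, 1 C=O (running total 6).
CH(COCH3): ketone, 1 C=O (running total 7).

7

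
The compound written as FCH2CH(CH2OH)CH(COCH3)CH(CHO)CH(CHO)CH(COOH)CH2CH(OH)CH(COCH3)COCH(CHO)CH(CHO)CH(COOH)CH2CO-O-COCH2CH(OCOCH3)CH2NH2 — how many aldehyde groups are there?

4

Working along the chain:
  FCH2: halogen on an sp³ carbon → alkyl halide.
  CH(CH2OH): pendant –CH2OH on an sp³ backbone C → alcohol.
  CH(COCH3): pendant –COCH3: carbonyl C bonded to two carbons → ketone.
  CH(CHO): pendant –CHO: carbonyl C bonded to C and H → aldehyde.
  CH(CHO): pendant –CHO: carbonyl C bonded to C and H → aldehyde.
  CH(COOH): pendant –COOH: carbonyl C bonded to C and –OH → carboxylic acid.
  CH(OH): –OH on an sp³ carbon → alcohol (secondary).
  CH(COCH3): pendant –COCH3: carbonyl C bonded to two carbons → ketone.
  CO: –C(=O)– with carbon on both sides → ketone.
  CH(CHO): pendant –CHO: carbonyl C bonded to C and H → aldehyde.
  CH(CHO): pendant –CHO: carbonyl C bonded to C and H → aldehyde.
  CH(COOH): pendant –COOH: carbonyl C bonded to C and –OH → carboxylic acid.
  CH2CO-O-COCH2: two acyl groups sharing one oxygen, –C(=O)–O–C(=O)– → anhydride.
  CH(OCOCH3): pendant –OC(=O)CH3: an acyloxy group → ester.
  CH2NH2: –NH2 on an sp³ carbon with no adjacent C=O → amine.
Aldehyde appears at: CH(CHO), CH(CHO), CH(CHO), CH(CHO) → 4.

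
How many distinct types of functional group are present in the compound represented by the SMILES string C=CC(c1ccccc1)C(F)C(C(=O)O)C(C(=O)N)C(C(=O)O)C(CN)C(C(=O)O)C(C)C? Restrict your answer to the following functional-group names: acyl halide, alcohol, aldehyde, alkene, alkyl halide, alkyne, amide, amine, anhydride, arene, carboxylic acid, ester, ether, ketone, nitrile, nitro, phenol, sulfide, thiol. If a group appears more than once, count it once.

6

Taking each segment in turn:
  CH2=CH: C=C double bond → alkene.
  CH(C6H5): pendant –C6H5: benzene ring → arene.
  CH(F): halogen on an sp³ carbon → alkyl halide.
  CH(COOH): pendant –COOH: carbonyl C bonded to C and –OH → carboxylic acid.
  CH(CONH2): pendant –CONH2: carbonyl C bonded to C and N → amide.
  CH(COOH): pendant –COOH: carbonyl C bonded to C and –OH → carboxylic acid.
  CH(CH2NH2): pendant –CH2NH2: N on sp³ C, no adjacent C=O → amine.
  CH(COOH): pendant –COOH: carbonyl C bonded to C and –OH → carboxylic acid.
Distinct types present: alkene, alkyl halide, amide, amine, arene, carboxylic acid.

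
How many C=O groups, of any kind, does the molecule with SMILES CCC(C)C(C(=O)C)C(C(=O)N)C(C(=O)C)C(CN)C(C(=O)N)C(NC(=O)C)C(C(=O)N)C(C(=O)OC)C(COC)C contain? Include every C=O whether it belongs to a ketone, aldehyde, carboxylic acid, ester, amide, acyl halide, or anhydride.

7

CH(COCH3): ketone, 1 C=O (running total 1).
CH(CONH2): amide, 1 C=O (running total 2).
CH(COCH3): ketone, 1 C=O (running total 3).
CH(CONH2): amide, 1 C=O (running total 4).
CH(NHCOCH3): amide, 1 C=O (running total 5).
CH(CONH2): amide, 1 C=O (running total 6).
CH(COOCH3): ester, 1 C=O (running total 7).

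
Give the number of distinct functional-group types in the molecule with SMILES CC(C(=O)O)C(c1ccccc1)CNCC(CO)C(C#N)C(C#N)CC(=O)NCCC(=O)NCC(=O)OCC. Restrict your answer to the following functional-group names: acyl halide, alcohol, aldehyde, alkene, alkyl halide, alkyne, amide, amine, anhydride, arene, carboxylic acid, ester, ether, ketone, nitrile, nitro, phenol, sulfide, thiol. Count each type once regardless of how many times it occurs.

Taking each segment in turn:
  CH(COOH): pendant –COOH: carbonyl C bonded to C and –OH → carboxylic acid.
  CH(C6H5): pendant –C6H5: benzene ring → arene.
  CH2NHCH2: C–N–C with sp³ carbons and no adjacent C=O → amine (secondary).
  CH(CH2OH): pendant –CH2OH on an sp³ backbone C → alcohol.
  CH(CN): pendant –C≡N: nitrile.
  CH(CN): pendant –C≡N: nitrile.
  CH2CONHCH2: –C(=O)–N– linkage → amide (the N is not an amine).
  CH2CONHCH2: –C(=O)–N– linkage → amide (the N is not an amine).
  COOCH2CH3: –C(=O)OCH2CH3: carbonyl C bonded to C and to –OEt → ester.
Distinct types present: alcohol, amide, amine, arene, carboxylic acid, ester, nitrile.

7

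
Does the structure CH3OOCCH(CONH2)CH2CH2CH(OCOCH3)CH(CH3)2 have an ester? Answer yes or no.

yes

Working along the chain:
  CH3OOC: CH3O–C(=O)–: carbonyl C bonded to C and to –OCH3 → ester (not ketone + ether).
  CH(CONH2): pendant –CONH2: carbonyl C bonded to C and N → amide.
  CH(OCOCH3): pendant –OC(=O)CH3: an acyloxy group → ester.
The CH3OOC segment supplies the ester: CH3O–C(=O)–: carbonyl C bonded to C and to –OCH3 → ester (not ketone + ether).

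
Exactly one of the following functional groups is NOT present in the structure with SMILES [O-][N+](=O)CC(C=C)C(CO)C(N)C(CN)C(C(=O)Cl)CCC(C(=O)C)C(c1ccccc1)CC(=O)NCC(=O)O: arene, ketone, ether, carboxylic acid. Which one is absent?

ether

carboxylic acid: present (COOH — –COOH: carbonyl C bonded to –OH and C → carboxylic acid (the –OH is not a separate alcohol)).
ketone: present (CH(COCH3) — pendant –COCH3: carbonyl C bonded to two carbons → ketone).
arene: present (CH(C6H5) — pendant –C6H5: benzene ring → arene).
ether: no segment matches this pattern.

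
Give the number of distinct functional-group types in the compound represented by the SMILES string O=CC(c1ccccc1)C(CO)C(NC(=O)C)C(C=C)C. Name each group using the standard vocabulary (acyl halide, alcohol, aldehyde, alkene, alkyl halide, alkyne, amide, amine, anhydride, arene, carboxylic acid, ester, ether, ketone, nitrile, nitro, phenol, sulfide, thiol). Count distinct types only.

Taking each segment in turn:
  OHC: terminal –CHO: carbonyl C bonded to H and C → aldehyde.
  CH(C6H5): pendant –C6H5: benzene ring → arene.
  CH(CH2OH): pendant –CH2OH on an sp³ backbone C → alcohol.
  CH(NHCOCH3): pendant –NHC(=O)CH3: N bonded to a carbonyl → amide (not amine).
  CH(CH=CH2): pendant –CH=CH2: C=C double bond → alkene.
Distinct types present: alcohol, aldehyde, alkene, amide, arene.

5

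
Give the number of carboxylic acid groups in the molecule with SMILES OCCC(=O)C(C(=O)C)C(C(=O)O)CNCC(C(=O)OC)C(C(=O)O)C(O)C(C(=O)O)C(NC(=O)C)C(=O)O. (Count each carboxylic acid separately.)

Reading the structure from left to right:
  HOCH2: HO– on an sp³ carbon → alcohol.
  CO: –C(=O)– with carbon on both sides → ketone.
  CH(COCH3): pendant –COCH3: carbonyl C bonded to two carbons → ketone.
  CH(COOH): pendant –COOH: carbonyl C bonded to C and –OH → carboxylic acid.
  CH2NHCH2: C–N–C with sp³ carbons and no adjacent C=O → amine (secondary).
  CH(COOCH3): pendant –COOCH3: carbonyl C bonded to C and –OCH3 → ester.
  CH(COOH): pendant –COOH: carbonyl C bonded to C and –OH → carboxylic acid.
  CH(OH): –OH on an sp³ carbon → alcohol (secondary).
  CH(COOH): pendant –COOH: carbonyl C bonded to C and –OH → carboxylic acid.
  CH(NHCOCH3): pendant –NHC(=O)CH3: N bonded to a carbonyl → amide (not amine).
  COOH: –COOH: carbonyl C bonded to –OH and C → carboxylic acid (the –OH is not a separate alcohol).
Carboxylic acid appears at: CH(COOH), CH(COOH), CH(COOH), COOH → 4.

4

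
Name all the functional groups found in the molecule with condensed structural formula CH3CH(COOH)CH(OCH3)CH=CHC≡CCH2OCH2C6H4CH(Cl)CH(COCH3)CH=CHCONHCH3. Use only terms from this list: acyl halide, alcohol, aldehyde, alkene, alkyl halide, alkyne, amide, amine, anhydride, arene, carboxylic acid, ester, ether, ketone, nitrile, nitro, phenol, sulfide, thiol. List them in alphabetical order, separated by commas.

Taking each segment in turn:
  CH(COOH): pendant –COOH: carbonyl C bonded to C and –OH → carboxylic acid.
  CH(OCH3): pendant –OCH3: C–O–C with sp³ C, no adjacent C=O → ether.
  CH=CH: C=C double bond → alkene.
  C≡C: C≡C triple bond → alkyne.
  CH2OCH2: C–O–C with sp³ carbons on both sides and no adjacent C=O → ether.
  C6H4: para-disubstituted benzene ring → arene.
  CH(Cl): halogen on an sp³ carbon → alkyl halide.
  CH(COCH3): pendant –COCH3: carbonyl C bonded to two carbons → ketone.
  CH=CH: C=C double bond → alkene.
  CONHCH3: –C(=O)NHCH3: carbonyl C bonded to C and to N → amide (the N is not an amine).

alkene, alkyl halide, alkyne, amide, arene, carboxylic acid, ether, ketone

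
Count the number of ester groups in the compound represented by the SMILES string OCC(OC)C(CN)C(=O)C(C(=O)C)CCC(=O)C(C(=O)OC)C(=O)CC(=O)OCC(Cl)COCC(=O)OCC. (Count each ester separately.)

3

Working along the chain:
  HOCH2: HO– on an sp³ carbon → alcohol.
  CH(OCH3): pendant –OCH3: C–O–C with sp³ C, no adjacent C=O → ether.
  CH(CH2NH2): pendant –CH2NH2: N on sp³ C, no adjacent C=O → amine.
  CO: –C(=O)– with carbon on both sides → ketone.
  CH(COCH3): pendant –COCH3: carbonyl C bonded to two carbons → ketone.
  CO: –C(=O)– with carbon on both sides → ketone.
  CH(COOCH3): pendant –COOCH3: carbonyl C bonded to C and –OCH3 → ester.
  CO: –C(=O)– with carbon on both sides → ketone.
  CH2COOCH2: –C(=O)–O–C with C on the carbonyl side → ester.
  CH(Cl): halogen on an sp³ carbon → alkyl halide.
  CH2OCH2: C–O–C with sp³ carbons on both sides and no adjacent C=O → ether.
  COOCH2CH3: –C(=O)OCH2CH3: carbonyl C bonded to C and to –OEt → ester.
Ester appears at: CH(COOCH3), CH2COOCH2, COOCH2CH3 → 3.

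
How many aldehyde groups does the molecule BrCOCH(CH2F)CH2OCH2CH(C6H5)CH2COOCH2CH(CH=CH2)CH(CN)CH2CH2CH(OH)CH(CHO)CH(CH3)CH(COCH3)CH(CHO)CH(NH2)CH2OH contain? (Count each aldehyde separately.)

–C(=O)Br: carbonyl C bonded to C and to a halogen → acyl halide (not alkyl halide).
pendant –CH2X: halogen on sp³ carbon → alkyl halide.
C–O–C with sp³ carbons on both sides and no adjacent C=O → ether.
pendant –C6H5: benzene ring → arene.
–C(=O)–O–C with C on the carbonyl side → ester.
pendant –CH=CH2: C=C double bond → alkene.
pendant –C≡N: nitrile.
–OH on an sp³ carbon → alcohol (secondary).
pendant –CHO: carbonyl C bonded to C and H → aldehyde.
pendant –COCH3: carbonyl C bonded to two carbons → ketone.
pendant –CHO: carbonyl C bonded to C and H → aldehyde.
–NH2 on an sp³ carbon with no adjacent C=O → amine.
–OH on an sp³ carbon → alcohol.
Aldehyde appears at: CH(CHO), CH(CHO) → 2.

2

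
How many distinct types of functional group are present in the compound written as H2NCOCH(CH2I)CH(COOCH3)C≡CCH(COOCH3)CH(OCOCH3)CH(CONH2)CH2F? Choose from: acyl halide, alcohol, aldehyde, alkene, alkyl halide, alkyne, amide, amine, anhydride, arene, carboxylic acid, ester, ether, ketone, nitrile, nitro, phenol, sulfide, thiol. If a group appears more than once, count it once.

Taking each segment in turn:
  H2NCO: –C(=O)NH2: carbonyl C bonded to C and to N → amide (the N is not a separate amine).
  CH(CH2I): pendant –CH2X: halogen on sp³ carbon → alkyl halide.
  CH(COOCH3): pendant –COOCH3: carbonyl C bonded to C and –OCH3 → ester.
  C≡C: C≡C triple bond → alkyne.
  CH(COOCH3): pendant –COOCH3: carbonyl C bonded to C and –OCH3 → ester.
  CH(OCOCH3): pendant –OC(=O)CH3: an acyloxy group → ester.
  CH(CONH2): pendant –CONH2: carbonyl C bonded to C and N → amide.
  CH2F: halogen on an sp³ carbon → alkyl halide.
Distinct types present: alkyl halide, alkyne, amide, ester.

4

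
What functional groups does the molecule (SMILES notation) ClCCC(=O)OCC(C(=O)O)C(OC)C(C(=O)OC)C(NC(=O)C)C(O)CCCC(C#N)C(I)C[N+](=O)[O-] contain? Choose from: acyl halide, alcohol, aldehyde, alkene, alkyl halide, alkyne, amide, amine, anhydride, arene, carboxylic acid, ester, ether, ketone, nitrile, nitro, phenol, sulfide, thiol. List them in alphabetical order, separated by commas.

alcohol, alkyl halide, amide, carboxylic acid, ester, ether, nitrile, nitro

Taking each segment in turn:
  ClCH2: halogen on an sp³ carbon → alkyl halide.
  CH2COOCH2: –C(=O)–O–C with C on the carbonyl side → ester.
  CH(COOH): pendant –COOH: carbonyl C bonded to C and –OH → carboxylic acid.
  CH(OCH3): pendant –OCH3: C–O–C with sp³ C, no adjacent C=O → ether.
  CH(COOCH3): pendant –COOCH3: carbonyl C bonded to C and –OCH3 → ester.
  CH(NHCOCH3): pendant –NHC(=O)CH3: N bonded to a carbonyl → amide (not amine).
  CH(OH): –OH on an sp³ carbon → alcohol (secondary).
  CH(CN): pendant –C≡N: nitrile.
  CH(I): halogen on an sp³ carbon → alkyl halide.
  CH2NO2: –NO2 on carbon → nitro group.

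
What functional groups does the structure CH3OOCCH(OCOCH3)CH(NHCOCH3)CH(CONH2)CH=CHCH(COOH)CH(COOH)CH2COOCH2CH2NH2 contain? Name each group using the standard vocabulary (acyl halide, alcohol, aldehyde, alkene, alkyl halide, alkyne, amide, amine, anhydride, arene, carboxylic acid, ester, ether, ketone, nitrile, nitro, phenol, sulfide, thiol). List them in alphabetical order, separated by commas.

alkene, amide, amine, carboxylic acid, ester

Reading the structure from left to right:
  CH3OOC: CH3O–C(=O)–: carbonyl C bonded to C and to –OCH3 → ester (not ketone + ether).
  CH(OCOCH3): pendant –OC(=O)CH3: an acyloxy group → ester.
  CH(NHCOCH3): pendant –NHC(=O)CH3: N bonded to a carbonyl → amide (not amine).
  CH(CONH2): pendant –CONH2: carbonyl C bonded to C and N → amide.
  CH=CH: C=C double bond → alkene.
  CH(COOH): pendant –COOH: carbonyl C bonded to C and –OH → carboxylic acid.
  CH(COOH): pendant –COOH: carbonyl C bonded to C and –OH → carboxylic acid.
  CH2COOCH2: –C(=O)–O–C with C on the carbonyl side → ester.
  CH2NH2: –NH2 on an sp³ carbon with no adjacent C=O → amine.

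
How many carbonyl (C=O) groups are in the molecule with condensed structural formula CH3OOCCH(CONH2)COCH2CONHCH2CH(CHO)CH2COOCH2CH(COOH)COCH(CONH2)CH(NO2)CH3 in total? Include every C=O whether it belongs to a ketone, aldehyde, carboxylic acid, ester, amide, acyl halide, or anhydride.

9

CH3OOC: ester, 1 C=O (running total 1).
CH(CONH2): amide, 1 C=O (running total 2).
CO: ketone, 1 C=O (running total 3).
CH2CONHCH2: amide, 1 C=O (running total 4).
CH(CHO): aldehyde, 1 C=O (running total 5).
CH2COOCH2: ester, 1 C=O (running total 6).
CH(COOH): carboxylic acid, 1 C=O (running total 7).
CO: ketone, 1 C=O (running total 8).
CH(CONH2): amide, 1 C=O (running total 9).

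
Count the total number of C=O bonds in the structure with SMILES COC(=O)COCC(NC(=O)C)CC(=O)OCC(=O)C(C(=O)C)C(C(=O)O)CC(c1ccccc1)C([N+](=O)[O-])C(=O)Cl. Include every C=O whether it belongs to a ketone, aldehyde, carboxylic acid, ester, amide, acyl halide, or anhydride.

7

CH3OOC: ester, 1 C=O (running total 1).
CH(NHCOCH3): amide, 1 C=O (running total 2).
CH2COOCH2: ester, 1 C=O (running total 3).
CO: ketone, 1 C=O (running total 4).
CH(COCH3): ketone, 1 C=O (running total 5).
CH(COOH): carboxylic acid, 1 C=O (running total 6).
COCl: acyl halide, 1 C=O (running total 7).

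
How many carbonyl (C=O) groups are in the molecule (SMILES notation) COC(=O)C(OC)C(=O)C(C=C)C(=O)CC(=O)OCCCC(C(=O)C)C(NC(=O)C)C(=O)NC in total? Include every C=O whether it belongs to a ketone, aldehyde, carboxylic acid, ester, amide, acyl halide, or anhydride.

7

CH3OOC: ester, 1 C=O (running total 1).
CO: ketone, 1 C=O (running total 2).
CO: ketone, 1 C=O (running total 3).
CH2COOCH2: ester, 1 C=O (running total 4).
CH(COCH3): ketone, 1 C=O (running total 5).
CH(NHCOCH3): amide, 1 C=O (running total 6).
CONHCH3: amide, 1 C=O (running total 7).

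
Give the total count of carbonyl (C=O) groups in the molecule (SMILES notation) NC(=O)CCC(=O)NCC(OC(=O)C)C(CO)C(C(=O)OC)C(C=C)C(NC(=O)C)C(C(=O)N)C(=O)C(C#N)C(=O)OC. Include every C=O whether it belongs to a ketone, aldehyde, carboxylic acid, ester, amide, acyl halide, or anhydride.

H2NCO: amide, 1 C=O (running total 1).
CH2CONHCH2: amide, 1 C=O (running total 2).
CH(OCOCH3): ester, 1 C=O (running total 3).
CH(COOCH3): ester, 1 C=O (running total 4).
CH(NHCOCH3): amide, 1 C=O (running total 5).
CH(CONH2): amide, 1 C=O (running total 6).
CO: ketone, 1 C=O (running total 7).
COOCH3: ester, 1 C=O (running total 8).

8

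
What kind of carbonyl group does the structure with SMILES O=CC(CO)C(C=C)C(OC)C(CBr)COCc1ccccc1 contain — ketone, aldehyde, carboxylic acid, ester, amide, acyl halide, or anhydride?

The carbonyl is in the OHC segment: terminal –CHO: carbonyl C bonded to H and C → aldehyde.

aldehyde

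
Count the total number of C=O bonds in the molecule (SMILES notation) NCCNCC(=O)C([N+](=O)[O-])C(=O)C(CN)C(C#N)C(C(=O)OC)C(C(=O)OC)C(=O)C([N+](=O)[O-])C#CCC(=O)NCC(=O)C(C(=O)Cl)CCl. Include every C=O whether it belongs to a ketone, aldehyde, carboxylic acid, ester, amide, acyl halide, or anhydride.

CO: ketone, 1 C=O (running total 1).
CO: ketone, 1 C=O (running total 2).
CH(COOCH3): ester, 1 C=O (running total 3).
CH(COOCH3): ester, 1 C=O (running total 4).
CO: ketone, 1 C=O (running total 5).
CH2CONHCH2: amide, 1 C=O (running total 6).
CO: ketone, 1 C=O (running total 7).
CH(COCl): acyl halide, 1 C=O (running total 8).

8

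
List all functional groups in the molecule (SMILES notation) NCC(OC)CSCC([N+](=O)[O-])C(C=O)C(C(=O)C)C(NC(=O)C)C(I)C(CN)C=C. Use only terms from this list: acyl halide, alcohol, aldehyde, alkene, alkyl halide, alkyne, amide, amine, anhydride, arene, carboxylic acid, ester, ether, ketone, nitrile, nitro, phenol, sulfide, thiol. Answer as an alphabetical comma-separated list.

aldehyde, alkene, alkyl halide, amide, amine, ether, ketone, nitro, sulfide

Taking each segment in turn:
  H2NCH2: –NH2 on an sp³ carbon with no adjacent C=O → amine.
  CH(OCH3): pendant –OCH3: C–O–C with sp³ C, no adjacent C=O → ether.
  CH2SCH2: C–S–C linkage → sulfide (thioether).
  CH(NO2): –NO2 on an sp³ carbon → nitro (the N=O is not a carbonyl).
  CH(CHO): pendant –CHO: carbonyl C bonded to C and H → aldehyde.
  CH(COCH3): pendant –COCH3: carbonyl C bonded to two carbons → ketone.
  CH(NHCOCH3): pendant –NHC(=O)CH3: N bonded to a carbonyl → amide (not amine).
  CH(I): halogen on an sp³ carbon → alkyl halide.
  CH(CH2NH2): pendant –CH2NH2: N on sp³ C, no adjacent C=O → amine.
  CH=CH2: C=C double bond → alkene.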